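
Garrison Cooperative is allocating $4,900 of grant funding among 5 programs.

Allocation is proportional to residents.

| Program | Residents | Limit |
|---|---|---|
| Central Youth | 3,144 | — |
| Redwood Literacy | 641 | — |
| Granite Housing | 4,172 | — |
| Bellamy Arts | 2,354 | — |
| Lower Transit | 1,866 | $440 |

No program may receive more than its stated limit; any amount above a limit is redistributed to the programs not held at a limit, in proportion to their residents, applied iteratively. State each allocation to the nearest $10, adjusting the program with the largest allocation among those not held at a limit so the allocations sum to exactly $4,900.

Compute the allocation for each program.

Total residents = 12,177.
Pro-rata shares before constraints: Central Youth 1,265.14; Redwood Literacy 257.94; Granite Housing 1,678.80; Bellamy Arts 947.24; Lower Transit 750.87.
Capped: Lower Transit ($440); residual $4,460 reallocated over remaining residents 10,311.
Shares after redistribution: Central Youth 1,359.93 → $1,360; Redwood Literacy 277.26 → $280; Granite Housing 1,804.59 → $1,800; Bellamy Arts 1,018.22 → $1,020.

Central Youth: $1,360 | Redwood Literacy: $280 | Granite Housing: $1,800 | Bellamy Arts: $1,020 | Lower Transit: $440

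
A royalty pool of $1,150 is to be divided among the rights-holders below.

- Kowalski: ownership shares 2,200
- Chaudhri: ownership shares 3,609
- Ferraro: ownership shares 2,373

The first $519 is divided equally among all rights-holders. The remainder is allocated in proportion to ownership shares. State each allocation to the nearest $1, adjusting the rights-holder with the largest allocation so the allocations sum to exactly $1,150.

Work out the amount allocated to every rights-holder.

Kowalski: $343 · Chaudhri: $451 · Ferraro: $356

Equal tier: $519 ÷ 3 = $173 apiece.
Remainder $631 by ownership shares (total 8,182): Kowalski 169.67 → $170; Chaudhri 278.33 → $278; Ferraro 183.01 → $183.
Totals: Kowalski $173 + $170 = $343; Chaudhri $173 + $278 = $451; Ferraro $173 + $183 = $356.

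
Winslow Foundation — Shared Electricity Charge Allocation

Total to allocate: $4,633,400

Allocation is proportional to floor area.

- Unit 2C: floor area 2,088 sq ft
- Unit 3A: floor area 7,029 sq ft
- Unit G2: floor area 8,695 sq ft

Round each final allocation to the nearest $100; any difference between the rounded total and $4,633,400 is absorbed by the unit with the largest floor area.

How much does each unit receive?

Floor area total: 17,812.
Pro-rata amounts: Unit 2C 2,088/17,812 × $4,633,400 = 543,147.27; Unit 3A 7,029/17,812 × $4,633,400 = 1,828,439.74; Unit G2 8,695/17,812 × $4,633,400 = 2,261,812.99.
Rounded to nearest $100: Unit 2C $543,100; Unit 3A $1,828,400; Unit G2 $2,261,800. Sum = $4,633,300.
Difference $4,633,400 − $4,633,300 = +$100 applied to largest floor area (Unit G2): Unit G2 becomes $2,261,900.

Unit 2C: $543,100 | Unit 3A: $1,828,400 | Unit G2: $2,261,900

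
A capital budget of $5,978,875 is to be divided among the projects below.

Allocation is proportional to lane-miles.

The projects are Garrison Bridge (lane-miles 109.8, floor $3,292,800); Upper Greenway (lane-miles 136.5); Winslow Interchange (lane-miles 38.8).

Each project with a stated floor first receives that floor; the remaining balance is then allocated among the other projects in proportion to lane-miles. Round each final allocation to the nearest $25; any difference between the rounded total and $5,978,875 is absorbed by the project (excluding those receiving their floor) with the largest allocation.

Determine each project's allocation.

Garrison Bridge: $3,292,800 · Upper Greenway: $2,091,550 · Winslow Interchange: $594,525

Minimums first: Garrison Bridge $3,292,800. Residual $2,686,075.
Residual split over remaining lane-miles 175.3: Upper Greenway 2,091,552.98 → $2,091,550; Winslow Interchange 594,522.02 → $594,525.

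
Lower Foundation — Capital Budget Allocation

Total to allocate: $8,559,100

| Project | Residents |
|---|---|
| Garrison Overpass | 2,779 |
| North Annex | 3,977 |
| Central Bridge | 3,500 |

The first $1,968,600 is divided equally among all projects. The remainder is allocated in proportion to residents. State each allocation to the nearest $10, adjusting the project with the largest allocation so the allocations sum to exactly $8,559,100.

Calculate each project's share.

Garrison Overpass: $2,441,980 | North Annex: $3,211,820 | Central Bridge: $2,905,300

First tranche $1,968,600 split equally: $656,200 each.
Remainder $6,590,500 by residents (total 10,256): Garrison Overpass 1,785,783.88 → $1,785,780; North Annex 2,555,618.03 → $2,555,620; Central Bridge 2,249,098.09 → $2,249,100.
Totals: Garrison Overpass $656,200 + $1,785,780 = $2,441,980; North Annex $656,200 + $2,555,620 = $3,211,820; Central Bridge $656,200 + $2,249,100 = $2,905,300.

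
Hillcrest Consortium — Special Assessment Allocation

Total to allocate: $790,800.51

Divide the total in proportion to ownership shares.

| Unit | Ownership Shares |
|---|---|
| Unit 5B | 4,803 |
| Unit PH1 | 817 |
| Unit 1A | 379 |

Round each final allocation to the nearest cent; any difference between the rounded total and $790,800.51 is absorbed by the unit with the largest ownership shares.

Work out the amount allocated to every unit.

Unit 5B: $633,141.33 · Unit PH1: $107,698.62 · Unit 1A: $49,960.56

Total ownership shares = 4,803 + 817 + 379 = 5,999.
Proportional shares: Unit 5B 633,141.3318; Unit PH1 107,698.6192; Unit 1A 49,960.5590.
Rounded to nearest cent: Unit 5B $633,141.33; Unit PH1 $107,698.62; Unit 1A $49,960.56. Sum = $790,800.51.
Sum already equals the total — no adjustment.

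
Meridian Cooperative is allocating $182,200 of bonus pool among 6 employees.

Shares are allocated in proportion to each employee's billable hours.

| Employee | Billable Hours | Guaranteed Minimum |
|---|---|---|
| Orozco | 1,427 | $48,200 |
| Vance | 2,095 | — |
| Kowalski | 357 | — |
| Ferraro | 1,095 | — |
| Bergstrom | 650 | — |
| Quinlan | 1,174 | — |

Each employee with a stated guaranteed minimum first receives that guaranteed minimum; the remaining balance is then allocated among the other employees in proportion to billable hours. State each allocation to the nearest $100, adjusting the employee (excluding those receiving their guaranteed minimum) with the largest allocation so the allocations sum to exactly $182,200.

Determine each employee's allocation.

Orozco: $48,200 | Vance: $52,300 | Kowalski: $8,900 | Ferraro: $27,300 | Bergstrom: $16,200 | Quinlan: $29,300

Minimums first: Orozco $48,200. Remaining pool $134,000.
Remaining pool split over remaining billable hours 5,371: Vance 52,267.73 → $52,300; Kowalski 8,906.72 → $8,900; Ferraro 27,318.94 → $27,300; Bergstrom 16,216.72 → $16,200; Quinlan 29,289.89 → $29,300.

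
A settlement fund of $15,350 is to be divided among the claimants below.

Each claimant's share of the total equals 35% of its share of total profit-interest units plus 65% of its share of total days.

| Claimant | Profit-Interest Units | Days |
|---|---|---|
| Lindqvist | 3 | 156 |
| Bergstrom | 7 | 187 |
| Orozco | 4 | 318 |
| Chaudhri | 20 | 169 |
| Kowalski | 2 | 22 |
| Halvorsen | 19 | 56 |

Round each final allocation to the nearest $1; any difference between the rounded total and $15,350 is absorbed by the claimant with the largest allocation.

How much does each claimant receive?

Lindqvist: $2,007 · Bergstrom: $2,739 · Orozco: $3,885 · Chaudhri: $3,811 · Kowalski: $437 · Halvorsen: $2,471

Totals — profit-interest units 55, days 908.
Combined weights (35% profit-interest units + 65% days): Lindqvist 0.1308; Bergstrom 0.1784; Orozco 0.2531; Chaudhri 0.2483; Kowalski 0.0285; Halvorsen 0.1610.
Pro-rata amounts: Lindqvist 2,007.24; Bergstrom 2,738.61; Orozco 3,885.05; Chaudhri 3,810.68; Kowalski 437.11; Halvorsen 2,471.31.
Rounded to nearest $1: Lindqvist $2,007; Bergstrom $2,739; Orozco $3,885; Chaudhri $3,811; Kowalski $437; Halvorsen $2,471. Sum = $15,350.
Sum already equals the total — no adjustment.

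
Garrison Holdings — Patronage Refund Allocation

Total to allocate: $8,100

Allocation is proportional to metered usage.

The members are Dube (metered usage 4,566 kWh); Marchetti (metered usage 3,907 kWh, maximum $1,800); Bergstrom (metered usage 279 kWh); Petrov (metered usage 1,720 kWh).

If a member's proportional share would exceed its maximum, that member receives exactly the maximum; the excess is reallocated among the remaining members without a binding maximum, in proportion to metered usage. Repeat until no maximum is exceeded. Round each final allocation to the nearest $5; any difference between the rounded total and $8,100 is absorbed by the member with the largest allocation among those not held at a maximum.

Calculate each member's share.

Dube: $4,380; Marchetti: $1,800; Bergstrom: $270; Petrov: $1,650

Combined metered usage = 10,472.
Unconstrained shares: Dube 3,531.76; Marchetti 3,022.03; Bergstrom 215.80; Petrov 1,330.40.
Capped: Marchetti ($1,800); balance $6,300 reallocated over remaining metered usage 6,565.
Redistributed shares: Dube 4,381.69 → $4,380; Bergstrom 267.74 → $270; Petrov 1,650.57 → $1,650.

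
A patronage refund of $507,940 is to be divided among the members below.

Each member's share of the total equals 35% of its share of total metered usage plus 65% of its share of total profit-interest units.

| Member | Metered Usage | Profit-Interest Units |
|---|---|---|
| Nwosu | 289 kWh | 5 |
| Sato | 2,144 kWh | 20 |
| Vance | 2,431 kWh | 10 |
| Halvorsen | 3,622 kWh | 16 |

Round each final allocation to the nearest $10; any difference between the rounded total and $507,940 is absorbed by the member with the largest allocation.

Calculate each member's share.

Metered usage total 8,486; profit-interest units total 51.
Blended shares (35% metered usage + 65% profit-interest units): Nwosu 0.0756; Sato 0.3433; Vance 0.2277; Halvorsen 0.3533.
Pro-rata amounts: Nwosu 38,423.18; Sato 174,391.02; Vance 115,666.13; Halvorsen 179,459.67.
At nearest $10: Nwosu $38,420; Sato $174,390; Vance $115,670; Halvorsen $179,460. Sum = $507,940.
Rounded total matches; no reconciliation needed.

Nwosu: $38,420 | Sato: $174,390 | Vance: $115,670 | Halvorsen: $179,460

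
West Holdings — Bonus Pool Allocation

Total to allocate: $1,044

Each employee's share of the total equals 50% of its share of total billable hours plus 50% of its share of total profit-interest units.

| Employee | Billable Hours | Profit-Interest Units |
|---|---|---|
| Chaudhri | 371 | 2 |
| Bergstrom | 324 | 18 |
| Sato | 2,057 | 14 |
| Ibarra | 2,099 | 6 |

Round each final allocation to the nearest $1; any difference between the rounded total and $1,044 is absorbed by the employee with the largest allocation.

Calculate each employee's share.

Totals — billable hours 4,851, profit-interest units 40.
Composite weights (50% billable hours + 50% profit-interest units): Chaudhri 0.0632; Bergstrom 0.2584; Sato 0.3870; Ibarra 0.2913.
Raw shares: Chaudhri 66.02; Bergstrom 269.76; Sato 404.05; Ibarra 304.17.
At nearest $1: Chaudhri $66; Bergstrom $270; Sato $404; Ibarra $304. Sum = $1,044.
Sum already equals the total — no adjustment.

Chaudhri: $66; Bergstrom: $270; Sato: $404; Ibarra: $304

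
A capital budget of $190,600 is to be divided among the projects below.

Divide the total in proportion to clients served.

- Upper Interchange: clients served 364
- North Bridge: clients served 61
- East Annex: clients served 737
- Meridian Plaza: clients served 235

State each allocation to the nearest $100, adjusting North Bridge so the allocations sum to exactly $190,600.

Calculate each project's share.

Total clients served = 1,397.
Raw shares: Upper Interchange 364/1,397 × $190,600 = 49,662.42; North Bridge 61/1,397 × $190,600 = 8,322.55; East Annex 737/1,397 × $190,600 = 100,552.76; Meridian Plaza 235/1,397 × $190,600 = 32,062.28.
At nearest $100: Upper Interchange $49,700; North Bridge $8,300; East Annex $100,600; Meridian Plaza $32,100. Sum = $190,700.
Difference $190,600 − $190,700 = −$100 applied to North Bridge: North Bridge becomes $8,200.

Upper Interchange: $49,700 | North Bridge: $8,200 | East Annex: $100,600 | Meridian Plaza: $32,100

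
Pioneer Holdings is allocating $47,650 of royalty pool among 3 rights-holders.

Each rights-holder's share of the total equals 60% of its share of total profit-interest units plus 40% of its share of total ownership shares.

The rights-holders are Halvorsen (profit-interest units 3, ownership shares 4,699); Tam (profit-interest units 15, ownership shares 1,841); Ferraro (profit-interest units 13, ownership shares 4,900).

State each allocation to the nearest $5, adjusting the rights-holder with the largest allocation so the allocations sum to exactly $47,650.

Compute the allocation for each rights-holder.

Profit-interest units total 31; ownership shares total 11,440.
Composite weights (60% profit-interest units + 40% ownership shares): Halvorsen 0.2224; Tam 0.3547; Ferraro 0.4229.
Unrounded shares: Halvorsen 10,595.70; Tam 16,901.13; Ferraro 20,153.17.
At nearest $5: Halvorsen $10,595; Tam $16,900; Ferraro $20,155. Sum = $47,650.
No rounding difference to absorb.

Halvorsen: $10,595 · Tam: $16,900 · Ferraro: $20,155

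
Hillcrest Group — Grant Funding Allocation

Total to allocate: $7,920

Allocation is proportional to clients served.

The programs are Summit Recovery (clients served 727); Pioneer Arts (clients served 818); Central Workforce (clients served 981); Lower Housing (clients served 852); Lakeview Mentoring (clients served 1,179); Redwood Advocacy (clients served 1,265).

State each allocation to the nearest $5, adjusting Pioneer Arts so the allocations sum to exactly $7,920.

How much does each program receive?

Summit Recovery: $990; Pioneer Arts: $1,110; Central Workforce: $1,335; Lower Housing: $1,160; Lakeview Mentoring: $1,605; Redwood Advocacy: $1,720

Total clients served = 5,822.
Raw shares: Summit Recovery 727/5,822 × $7,920 = 988.98; Pioneer Arts 818/5,822 × $7,920 = 1,112.77; Central Workforce 981/5,822 × $7,920 = 1,334.51; Lower Housing 852/5,822 × $7,920 = 1,159.02; Lakeview Mentoring 1,179/5,822 × $7,920 = 1,603.86; Redwood Advocacy 1,265/5,822 × $7,920 = 1,720.85.
At nearest $5: Summit Recovery $990; Pioneer Arts $1,115; Central Workforce $1,335; Lower Housing $1,160; Lakeview Mentoring $1,605; Redwood Advocacy $1,720. Sum = $7,925.
Difference $7,920 − $7,925 = −$5 applied to Pioneer Arts: Pioneer Arts becomes $1,110.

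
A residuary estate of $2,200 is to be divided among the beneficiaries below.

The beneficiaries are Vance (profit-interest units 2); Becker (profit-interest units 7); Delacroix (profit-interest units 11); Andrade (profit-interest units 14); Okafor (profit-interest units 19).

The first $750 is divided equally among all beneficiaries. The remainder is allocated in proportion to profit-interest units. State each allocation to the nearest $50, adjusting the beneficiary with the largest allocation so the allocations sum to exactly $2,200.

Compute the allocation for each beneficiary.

First tranche $750 split equally: $150 each.
Remainder $1,450 by profit-interest units (total 53): Vance 54.72 → $50; Becker 191.51 → $200; Delacroix 300.94 → $300; Andrade 383.02 → $400; Okafor 519.81 → $500.
Totals: Vance $150 + $50 = $200; Becker $150 + $200 = $350; Delacroix $150 + $300 = $450; Andrade $150 + $400 = $550; Okafor $150 + $500 = $650.

Vance: $200; Becker: $350; Delacroix: $450; Andrade: $550; Okafor: $650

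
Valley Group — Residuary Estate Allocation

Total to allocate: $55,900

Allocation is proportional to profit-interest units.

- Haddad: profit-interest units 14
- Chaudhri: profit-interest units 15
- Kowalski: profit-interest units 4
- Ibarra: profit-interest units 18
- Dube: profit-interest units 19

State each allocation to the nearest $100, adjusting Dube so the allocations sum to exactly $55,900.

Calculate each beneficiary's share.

Haddad: $11,200 | Chaudhri: $12,000 | Kowalski: $3,200 | Ibarra: $14,400 | Dube: $15,100

Combined profit-interest units = 70.
Raw shares: Haddad 14/70 × $55,900 = 11,180.00; Chaudhri 15/70 × $55,900 = 11,978.57; Kowalski 4/70 × $55,900 = 3,194.29; Ibarra 18/70 × $55,900 = 14,374.29; Dube 19/70 × $55,900 = 15,172.86.
After rounding ($100): Haddad $11,200; Chaudhri $12,000; Kowalski $3,200; Ibarra $14,400; Dube $15,200. Sum = $56,000.
Difference $55,900 − $56,000 = −$100 applied to Dube: Dube becomes $15,100.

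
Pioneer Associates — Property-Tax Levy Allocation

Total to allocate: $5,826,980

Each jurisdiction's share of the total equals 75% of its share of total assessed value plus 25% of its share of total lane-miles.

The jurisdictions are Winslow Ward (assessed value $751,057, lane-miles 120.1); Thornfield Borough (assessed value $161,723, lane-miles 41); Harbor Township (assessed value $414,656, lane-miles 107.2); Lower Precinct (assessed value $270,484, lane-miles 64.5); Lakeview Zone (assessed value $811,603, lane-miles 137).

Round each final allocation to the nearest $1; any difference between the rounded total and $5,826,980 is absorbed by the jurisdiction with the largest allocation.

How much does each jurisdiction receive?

Totals — assessed value 2,409,523, lane-miles 469.8.
Blended shares (75% assessed value + 25% lane-miles): Winslow Ward 0.2977; Thornfield Borough 0.0722; Harbor Township 0.1861; Lower Precinct 0.1185; Lakeview Zone 0.3255.
Proportional shares: Winslow Ward 1,734,621.30; Thornfield Borough 420,454.44; Harbor Township 1,084,479.18; Lower Precinct 690,586.27; Lakeview Zone 1,896,838.80.
At nearest $1: Winslow Ward $1,734,621; Thornfield Borough $420,454; Harbor Township $1,084,479; Lower Precinct $690,586; Lakeview Zone $1,896,839. Sum = $5,826,979.
Difference $5,826,980 − $5,826,979 = +$1 applied to largest allocation (Lakeview Zone): Lakeview Zone becomes $1,896,840.

Winslow Ward: $1,734,621; Thornfield Borough: $420,454; Harbor Township: $1,084,479; Lower Precinct: $690,586; Lakeview Zone: $1,896,840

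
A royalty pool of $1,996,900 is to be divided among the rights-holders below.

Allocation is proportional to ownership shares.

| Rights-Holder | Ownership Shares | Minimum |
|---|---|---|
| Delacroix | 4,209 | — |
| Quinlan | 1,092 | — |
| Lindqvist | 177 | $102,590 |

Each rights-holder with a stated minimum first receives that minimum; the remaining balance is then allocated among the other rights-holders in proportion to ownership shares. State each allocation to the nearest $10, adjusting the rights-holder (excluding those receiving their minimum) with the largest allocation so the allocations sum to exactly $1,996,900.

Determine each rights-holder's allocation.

Delacroix: $1,504,080; Quinlan: $390,230; Lindqvist: $102,590

Minimums first: Lindqvist $102,590. Residual $1,894,310.
Residual split over remaining ownership shares 5,301: Delacroix 1,504,084.28 → $1,504,080; Quinlan 390,225.72 → $390,230.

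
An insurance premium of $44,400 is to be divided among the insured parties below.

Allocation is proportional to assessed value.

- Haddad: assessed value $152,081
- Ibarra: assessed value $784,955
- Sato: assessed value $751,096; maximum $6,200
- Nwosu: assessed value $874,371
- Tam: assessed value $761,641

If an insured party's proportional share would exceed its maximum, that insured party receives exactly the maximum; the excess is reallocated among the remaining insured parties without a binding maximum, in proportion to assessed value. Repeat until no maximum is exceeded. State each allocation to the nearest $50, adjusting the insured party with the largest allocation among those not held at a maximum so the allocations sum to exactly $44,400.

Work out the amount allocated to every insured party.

Combined assessed value = 3,324,144.
Unconstrained shares: Haddad 2,031.32; Ibarra 10,484.50; Sato 10,032.26; Nwosu 11,678.82; Tam 10,173.10.
Held at cap: Sato ($6,200); residual $38,200 reallocated over remaining assessed value 2,573,048.
Shares after redistribution: Haddad 2,257.83 → $2,250; Ibarra 11,653.60 → $11,650; Nwosu 12,981.09 → $13,000; Tam 11,307.48 → $11,300.

Haddad: $2,250 · Ibarra: $11,650 · Sato: $6,200 · Nwosu: $13,000 · Tam: $11,300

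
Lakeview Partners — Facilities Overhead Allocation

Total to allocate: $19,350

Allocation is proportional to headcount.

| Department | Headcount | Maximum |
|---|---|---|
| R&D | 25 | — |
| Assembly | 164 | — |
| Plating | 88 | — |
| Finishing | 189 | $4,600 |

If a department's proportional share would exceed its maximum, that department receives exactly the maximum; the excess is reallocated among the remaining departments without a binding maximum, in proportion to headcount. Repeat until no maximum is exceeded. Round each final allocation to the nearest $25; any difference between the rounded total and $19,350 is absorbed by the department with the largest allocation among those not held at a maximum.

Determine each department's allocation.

Combined headcount = 466.
Proportional shares (ignoring caps): R&D 1,038.09; Assembly 6,809.87; Plating 3,654.08; Finishing 7,847.96.
Cap binds for Finishing ($4,600); residual $14,750 reallocated over remaining headcount 277.
Remaining shares: R&D 1,331.23 → $1,325; Assembly 8,732.85 → $8,725; Plating 4,685.92 → $4,675.
Rounding difference +$25 applied to Assembly → $8,750.

R&D: $1,325 | Assembly: $8,750 | Plating: $4,675 | Finishing: $4,600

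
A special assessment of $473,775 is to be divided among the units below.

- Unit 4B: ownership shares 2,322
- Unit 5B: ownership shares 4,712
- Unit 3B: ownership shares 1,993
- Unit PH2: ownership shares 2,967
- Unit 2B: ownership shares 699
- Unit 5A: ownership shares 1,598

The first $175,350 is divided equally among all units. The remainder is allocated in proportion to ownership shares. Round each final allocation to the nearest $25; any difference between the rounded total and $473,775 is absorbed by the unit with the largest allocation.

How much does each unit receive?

Unit 4B: $77,725 · Unit 5B: $127,600 · Unit 3B: $70,850 · Unit PH2: $91,175 · Unit 2B: $43,825 · Unit 5A: $62,600

Equal tier: $175,350 ÷ 6 = $29,225 apiece.
Remainder $298,425 by ownership shares (total 14,291): Unit 4B 48,488.06 → $48,500; Unit 5B 98,396.10 → $98,400; Unit 3B 41,617.87 → $41,625; Unit PH2 61,956.96 → $61,950; Unit 2B 14,596.53 → $14,600; Unit 5A 33,369.47 → $33,375.
Rounding difference −$25 on remainder applied to Unit 5B.
Totals: Unit 4B $29,225 + $48,500 = $77,725; Unit 5B $29,225 + $98,375 = $127,600; Unit 3B $29,225 + $41,625 = $70,850; Unit PH2 $29,225 + $61,950 = $91,175; Unit 2B $29,225 + $14,600 = $43,825; Unit 5A $29,225 + $33,375 = $62,600.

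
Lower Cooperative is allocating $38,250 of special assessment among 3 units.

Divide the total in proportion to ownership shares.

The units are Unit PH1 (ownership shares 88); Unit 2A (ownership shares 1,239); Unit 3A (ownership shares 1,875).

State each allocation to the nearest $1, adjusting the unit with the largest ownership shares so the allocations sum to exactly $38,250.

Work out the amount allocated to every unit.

Unit PH1: $1,051 · Unit 2A: $14,801 · Unit 3A: $22,398

Sum of ownership shares: 88 + 1,239 + 1,875 = 3,202.
Proportional shares: Unit PH1 1,051.22; Unit 2A 14,800.67; Unit 3A 22,398.11.
At nearest $1: Unit PH1 $1,051; Unit 2A $14,801; Unit 3A $22,398. Sum = $38,250.
No rounding difference to absorb.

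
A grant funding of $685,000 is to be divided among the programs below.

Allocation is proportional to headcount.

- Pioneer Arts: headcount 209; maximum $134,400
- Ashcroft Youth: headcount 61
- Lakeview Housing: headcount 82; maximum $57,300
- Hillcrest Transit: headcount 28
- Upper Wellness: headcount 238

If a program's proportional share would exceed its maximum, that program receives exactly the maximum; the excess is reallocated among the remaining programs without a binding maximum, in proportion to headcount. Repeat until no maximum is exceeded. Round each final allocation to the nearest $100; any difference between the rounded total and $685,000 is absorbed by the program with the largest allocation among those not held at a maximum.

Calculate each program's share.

Pioneer Arts: $134,400; Ashcroft Youth: $92,000; Lakeview Housing: $57,300; Hillcrest Transit: $42,200; Upper Wellness: $359,100

Total headcount = 618.
Pro-rata shares before constraints: Pioneer Arts 231,658.58; Ashcroft Youth 67,613.27; Lakeview Housing 90,889.97; Hillcrest Transit 31,035.60; Upper Wellness 263,802.59.
Cap binds for Pioneer Arts ($134,400), Lakeview Housing ($57,300); residual $493,300 reallocated over remaining headcount 327.
Shares after redistribution: Ashcroft Youth 92,022.32 → $92,000; Hillcrest Transit 42,239.76 → $42,200; Upper Wellness 359,037.92 → $359,000.
Rounding difference +$100 applied to Upper Wellness → $359,100.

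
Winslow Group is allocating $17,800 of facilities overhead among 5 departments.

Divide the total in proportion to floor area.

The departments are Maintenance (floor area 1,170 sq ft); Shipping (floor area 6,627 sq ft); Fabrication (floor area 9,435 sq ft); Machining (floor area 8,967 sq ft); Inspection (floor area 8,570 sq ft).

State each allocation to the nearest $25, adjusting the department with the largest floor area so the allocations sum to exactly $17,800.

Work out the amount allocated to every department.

Maintenance: $600; Shipping: $3,400; Fabrication: $4,825; Machining: $4,600; Inspection: $4,375

Total floor area = 1,170 + 6,627 + 9,435 + 8,967 + 8,570 = 34,769.
Pro-rata amounts: Maintenance 598.98; Shipping 3,392.69; Fabrication 4,830.25; Machining 4,590.66; Inspection 4,387.41.
At nearest $25: Maintenance $600; Shipping $3,400; Fabrication $4,825; Machining $4,600; Inspection $4,375. Sum = $17,800.
Sum already equals the total — no adjustment.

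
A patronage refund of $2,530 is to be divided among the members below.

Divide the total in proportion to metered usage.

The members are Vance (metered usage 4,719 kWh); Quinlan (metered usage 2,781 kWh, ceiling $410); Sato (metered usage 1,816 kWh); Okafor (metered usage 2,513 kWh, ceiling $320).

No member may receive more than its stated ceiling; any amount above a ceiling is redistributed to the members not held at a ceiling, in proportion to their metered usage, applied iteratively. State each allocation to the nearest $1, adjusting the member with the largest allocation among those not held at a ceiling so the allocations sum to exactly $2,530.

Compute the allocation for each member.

Combined metered usage = 11,829.
Pro-rata shares before constraints: Vance 1,009.31; Quinlan 594.80; Sato 388.41; Okafor 537.48.
Cap binds for Quinlan ($410), Okafor ($320); remaining pool $1,800 reallocated over remaining metered usage 6,535.
Remaining shares: Vance 1,299.80 → $1,300; Sato 500.20 → $500.

Vance: $1,300 · Quinlan: $410 · Sato: $500 · Okafor: $320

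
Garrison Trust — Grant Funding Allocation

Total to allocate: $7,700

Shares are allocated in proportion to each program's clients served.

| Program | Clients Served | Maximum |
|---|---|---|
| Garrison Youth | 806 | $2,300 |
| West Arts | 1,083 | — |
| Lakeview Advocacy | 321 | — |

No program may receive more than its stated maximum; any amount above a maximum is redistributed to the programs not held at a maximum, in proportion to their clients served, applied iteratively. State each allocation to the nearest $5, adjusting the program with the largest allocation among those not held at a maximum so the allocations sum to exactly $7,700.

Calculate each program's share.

Garrison Youth: $2,300; West Arts: $4,165; Lakeview Advocacy: $1,235

Sum of clients served: 2,210.
Pro-rata shares before constraints: Garrison Youth 2,808.24; West Arts 3,773.35; Lakeview Advocacy 1,118.42.
Capped: Garrison Youth ($2,300); balance $5,400 reallocated over remaining clients served 1,404.
Redistributed shares: West Arts 4,165.38 → $4,165; Lakeview Advocacy 1,234.62 → $1,235.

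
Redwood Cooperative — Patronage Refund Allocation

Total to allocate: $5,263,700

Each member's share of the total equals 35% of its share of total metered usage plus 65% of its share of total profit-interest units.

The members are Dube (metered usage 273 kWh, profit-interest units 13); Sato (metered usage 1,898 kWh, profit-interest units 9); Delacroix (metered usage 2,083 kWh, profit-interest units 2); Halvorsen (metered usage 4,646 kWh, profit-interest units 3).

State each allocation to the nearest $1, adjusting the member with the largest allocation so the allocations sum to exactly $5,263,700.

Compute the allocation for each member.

Totals — metered usage 8,900, profit-interest units 27.
Blended shares (35% metered usage + 65% profit-interest units): Dube 0.3237; Sato 0.2913; Delacroix 0.1301; Halvorsen 0.2549.
Unrounded shares: Dube 1,703,853.99; Sato 1,533,353.27; Delacroix 684,617.24; Halvorsen 1,341,875.501.
At nearest $1: Dube $1,703,854; Sato $1,533,353; Delacroix $684,617; Halvorsen $1,341,876. Sum = $5,263,700.
Sum already equals the total — no adjustment.

Dube: $1,703,854; Sato: $1,533,353; Delacroix: $684,617; Halvorsen: $1,341,876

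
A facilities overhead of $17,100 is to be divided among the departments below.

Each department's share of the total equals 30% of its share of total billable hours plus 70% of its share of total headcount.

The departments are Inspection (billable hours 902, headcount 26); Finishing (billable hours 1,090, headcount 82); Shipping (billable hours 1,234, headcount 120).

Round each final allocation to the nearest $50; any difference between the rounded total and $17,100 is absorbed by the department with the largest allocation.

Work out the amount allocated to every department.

Inspection: $2,800; Finishing: $6,050; Shipping: $8,250

Billable hours total 3,226; headcount total 228.
Composite weights (30% billable hours + 70% headcount): Inspection 0.1637; Finishing 0.3531; Shipping 0.4832.
Pro-rata amounts: Inspection 2,799.36; Finishing 6,038.32; Shipping 8,262.31.
Rounded to nearest $50: Inspection $2,800; Finishing $6,050; Shipping $8,250. Sum = $17,100.
No rounding difference to absorb.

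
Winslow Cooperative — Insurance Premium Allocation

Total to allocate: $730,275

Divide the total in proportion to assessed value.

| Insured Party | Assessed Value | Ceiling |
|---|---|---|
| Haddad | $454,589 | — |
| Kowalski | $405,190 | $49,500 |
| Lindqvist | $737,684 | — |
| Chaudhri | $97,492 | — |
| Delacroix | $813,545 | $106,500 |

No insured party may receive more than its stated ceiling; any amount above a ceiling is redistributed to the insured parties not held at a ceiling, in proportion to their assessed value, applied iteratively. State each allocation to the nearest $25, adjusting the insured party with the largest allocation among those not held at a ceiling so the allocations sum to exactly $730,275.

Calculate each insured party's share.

Haddad: $202,400; Kowalski: $49,500; Lindqvist: $328,475; Chaudhri: $43,400; Delacroix: $106,500

Sum of assessed value: 2,508,500.
Pro-rata shares before constraints: Haddad 132,340.04; Kowalski 117,958.99; Lindqvist 214,754.71; Chaudhri 28,381.89; Delacroix 236,839.38.
Held at cap: Kowalski ($49,500), Delacroix ($106,500); remaining pool $574,275 reallocated over remaining assessed value 1,289,765.
Redistributed shares: Haddad 202,408.27 → $202,400; Lindqvist 328,457.88 → $328,450; Chaudhri 43,408.85 → $43,400.
Rounding difference +$25 applied to Lindqvist → $328,475.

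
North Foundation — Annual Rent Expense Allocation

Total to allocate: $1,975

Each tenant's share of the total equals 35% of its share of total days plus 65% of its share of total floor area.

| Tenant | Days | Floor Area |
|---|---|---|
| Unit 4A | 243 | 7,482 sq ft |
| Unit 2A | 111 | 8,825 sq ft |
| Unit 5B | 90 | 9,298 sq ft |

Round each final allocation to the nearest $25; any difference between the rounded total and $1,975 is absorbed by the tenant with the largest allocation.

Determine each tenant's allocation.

Unit 4A: $750 | Unit 2A: $625 | Unit 5B: $600

Totals — days 444, floor area 25,605.
Combined weights (35% days + 65% floor area): Unit 4A 0.3815; Unit 2A 0.3115; Unit 5B 0.3070.
Raw shares: Unit 4A 753.44; Unit 2A 615.27; Unit 5B 606.29.
After rounding ($25): Unit 4A $750; Unit 2A $625; Unit 5B $600. Sum = $1,975.
Sum already equals the total — no adjustment.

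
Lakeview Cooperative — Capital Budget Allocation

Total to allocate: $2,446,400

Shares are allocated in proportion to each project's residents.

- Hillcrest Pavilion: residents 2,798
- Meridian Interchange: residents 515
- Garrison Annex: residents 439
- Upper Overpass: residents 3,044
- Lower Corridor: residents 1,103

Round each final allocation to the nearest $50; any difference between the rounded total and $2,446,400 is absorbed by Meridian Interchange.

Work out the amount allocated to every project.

Residents total: 7,899.
Pro-rata amounts: Hillcrest Pavilion 2,798/7,899 × $2,446,400 = 866,568.83; Meridian Interchange 515/7,899 × $2,446,400 = 159,500.70; Garrison Annex 439/7,899 × $2,446,400 = 135,962.73; Upper Overpass 3,044/7,899 × $2,446,400 = 942,757.51; Lower Corridor 1,103/7,899 × $2,446,400 = 341,610.23.
After rounding ($50): Hillcrest Pavilion $866,550; Meridian Interchange $159,500; Garrison Annex $135,950; Upper Overpass $942,750; Lower Corridor $341,600. Sum = $2,446,350.
Difference $2,446,400 − $2,446,350 = +$50 applied to Meridian Interchange: Meridian Interchange becomes $159,550.

Hillcrest Pavilion: $866,550 | Meridian Interchange: $159,550 | Garrison Annex: $135,950 | Upper Overpass: $942,750 | Lower Corridor: $341,600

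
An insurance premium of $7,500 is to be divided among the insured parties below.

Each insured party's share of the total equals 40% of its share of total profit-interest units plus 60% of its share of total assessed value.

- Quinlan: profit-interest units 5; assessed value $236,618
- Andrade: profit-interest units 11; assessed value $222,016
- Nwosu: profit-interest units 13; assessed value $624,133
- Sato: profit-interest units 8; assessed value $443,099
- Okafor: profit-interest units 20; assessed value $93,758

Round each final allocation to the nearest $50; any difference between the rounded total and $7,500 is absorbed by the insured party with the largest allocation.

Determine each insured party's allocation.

Profit-interest units total 57; assessed value total 1,619,624.
Blended shares (40% profit-interest units + 60% assessed value): Quinlan 0.1227; Andrade 0.1594; Nwosu 0.3224; Sato 0.2203; Okafor 0.1751.
Raw shares: Quinlan 920.58; Andrade 1,195.80; Nwosu 2,418.32; Sato 1,652.17; Okafor 1,313.13.
At nearest $50: Quinlan $900; Andrade $1,200; Nwosu $2,400; Sato $1,650; Okafor $1,300. Sum = $7,450.
Difference $7,500 − $7,450 = +$50 applied to largest allocation (Nwosu): Nwosu becomes $2,450.

Quinlan: $900; Andrade: $1,200; Nwosu: $2,450; Sato: $1,650; Okafor: $1,300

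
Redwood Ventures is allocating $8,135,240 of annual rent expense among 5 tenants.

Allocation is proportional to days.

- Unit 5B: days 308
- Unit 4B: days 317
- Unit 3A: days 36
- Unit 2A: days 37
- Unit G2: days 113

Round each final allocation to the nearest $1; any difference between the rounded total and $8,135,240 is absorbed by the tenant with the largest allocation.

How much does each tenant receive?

Combined days = 811.
Pro-rata amounts: Unit 5B 308/811 × $8,135,240 = 3,089,585.60; Unit 4B 317/811 × $8,135,240 = 3,179,865.70; Unit 3A 36/811 × $8,135,240 = 361,120.39; Unit 2A 37/811 × $8,135,240 = 371,151.52; Unit G2 113/811 × $8,135,240 = 1,133,516.79.
Rounded to nearest $1: Unit 5B $3,089,586; Unit 4B $3,179,866; Unit 3A $361,120; Unit 2A $371,152; Unit G2 $1,133,517. Sum = $8,135,241.
Difference $8,135,240 − $8,135,241 = −$1 applied to largest allocation (Unit 4B): Unit 4B becomes $3,179,865.

Unit 5B: $3,089,586 · Unit 4B: $3,179,865 · Unit 3A: $361,120 · Unit 2A: $371,152 · Unit G2: $1,133,517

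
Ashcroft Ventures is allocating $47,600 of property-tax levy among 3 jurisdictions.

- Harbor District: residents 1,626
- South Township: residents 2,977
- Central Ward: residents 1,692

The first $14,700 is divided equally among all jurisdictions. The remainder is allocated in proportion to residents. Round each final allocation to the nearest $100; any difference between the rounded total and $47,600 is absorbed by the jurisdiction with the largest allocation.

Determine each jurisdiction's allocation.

$14,700 shared equally gives $4,900 per jurisdiction.
Remainder $32,900 by residents (total 6,295): Harbor District 8,498.08 → $8,500; South Township 15,558.90 → $15,600; Central Ward 8,843.02 → $8,800.
Totals: Harbor District $4,900 + $8,500 = $13,400; South Township $4,900 + $15,600 = $20,500; Central Ward $4,900 + $8,800 = $13,700.

Harbor District: $13,400 | South Township: $20,500 | Central Ward: $13,700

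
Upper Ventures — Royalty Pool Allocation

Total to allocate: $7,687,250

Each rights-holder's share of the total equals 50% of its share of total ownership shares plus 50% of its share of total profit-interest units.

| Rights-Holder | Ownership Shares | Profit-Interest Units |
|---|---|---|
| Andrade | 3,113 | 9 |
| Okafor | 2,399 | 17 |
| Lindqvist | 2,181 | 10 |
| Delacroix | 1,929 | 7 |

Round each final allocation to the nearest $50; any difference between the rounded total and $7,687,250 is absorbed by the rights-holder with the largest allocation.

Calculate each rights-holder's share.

Totals — ownership shares 9,622, profit-interest units 43.
Combined weights (50% ownership shares + 50% profit-interest units): Andrade 0.2664; Okafor 0.3223; Lindqvist 0.2296; Delacroix 0.1816.
Pro-rata amounts: Andrade 2,048,005.39; Okafor 2,477,882.42; Lindqvist 1,765,093.27; Delacroix 1,396,268.92.
At nearest $50: Andrade $2,048,000; Okafor $2,477,900; Lindqvist $1,765,100; Delacroix $1,396,250. Sum = $7,687,250.
No rounding difference to absorb.

Andrade: $2,048,000 · Okafor: $2,477,900 · Lindqvist: $1,765,100 · Delacroix: $1,396,250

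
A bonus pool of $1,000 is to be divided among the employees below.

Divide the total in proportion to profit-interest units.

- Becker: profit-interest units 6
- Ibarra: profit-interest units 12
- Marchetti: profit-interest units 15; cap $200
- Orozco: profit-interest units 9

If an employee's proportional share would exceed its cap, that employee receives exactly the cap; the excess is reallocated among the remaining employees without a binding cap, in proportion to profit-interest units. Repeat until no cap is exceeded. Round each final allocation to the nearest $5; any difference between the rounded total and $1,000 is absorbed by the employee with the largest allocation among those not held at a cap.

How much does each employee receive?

Profit-interest units total: 42.
Unconstrained shares: Becker 142.86; Ibarra 285.71; Marchetti 357.14; Orozco 214.29.
Held at cap: Marchetti ($200); balance $800 reallocated over remaining profit-interest units 27.
Shares after redistribution: Becker 177.78 → $180; Ibarra 355.56 → $355; Orozco 266.67 → $265.

Becker: $180 | Ibarra: $355 | Marchetti: $200 | Orozco: $265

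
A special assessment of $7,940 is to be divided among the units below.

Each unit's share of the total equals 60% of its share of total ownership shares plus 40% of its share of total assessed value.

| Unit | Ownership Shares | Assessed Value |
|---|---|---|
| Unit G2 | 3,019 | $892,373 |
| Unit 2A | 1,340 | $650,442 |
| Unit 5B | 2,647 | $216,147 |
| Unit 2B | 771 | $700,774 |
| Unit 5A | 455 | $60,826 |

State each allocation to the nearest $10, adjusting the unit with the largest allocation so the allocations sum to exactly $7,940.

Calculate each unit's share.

Unit G2: $2,870 | Unit 2A: $1,600 | Unit 5B: $1,800 | Unit 2B: $1,330 | Unit 5A: $340

Ownership shares total 8,232; assessed value total 2,520,562.
Composite weights (60% ownership shares + 40% assessed value): Unit G2 0.3617; Unit 2A 0.2009; Unit 5B 0.2272; Unit 2B 0.1674; Unit 5A 0.0428.
Pro-rata amounts: Unit G2 2,871.57; Unit 2A 1,595.06; Unit 5B 1,804.22; Unit 2B 1,329.19; Unit 5A 339.96.
Rounded to nearest $10: Unit G2 $2,870; Unit 2A $1,600; Unit 5B $1,800; Unit 2B $1,330; Unit 5A $340. Sum = $7,940.
Rounded total matches; no reconciliation needed.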